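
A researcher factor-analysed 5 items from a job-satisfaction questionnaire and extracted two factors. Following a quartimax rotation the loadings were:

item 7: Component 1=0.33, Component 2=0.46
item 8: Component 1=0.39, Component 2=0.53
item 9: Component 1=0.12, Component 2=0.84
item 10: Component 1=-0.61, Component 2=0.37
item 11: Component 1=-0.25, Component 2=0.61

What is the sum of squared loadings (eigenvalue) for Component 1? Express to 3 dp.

0.710

SS loadings for Component 1 = 0.33² + 0.39² + 0.12² + (-0.61)² + (-0.25)² = 0.1089 + 0.1521 + 0.0144 + 0.3721 + 0.0625 = 0.7100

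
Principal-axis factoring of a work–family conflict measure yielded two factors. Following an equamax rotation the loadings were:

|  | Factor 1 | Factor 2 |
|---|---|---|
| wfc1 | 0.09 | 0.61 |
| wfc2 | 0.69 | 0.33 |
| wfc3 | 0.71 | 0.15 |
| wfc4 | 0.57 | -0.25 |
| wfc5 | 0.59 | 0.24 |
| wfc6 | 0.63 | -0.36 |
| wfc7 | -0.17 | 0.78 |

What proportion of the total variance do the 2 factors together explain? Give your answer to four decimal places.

Communalities: 0.3802, 0.5850, 0.5266, 0.3874, 0.4057, 0.5265, 0.6373; Σh² = 3.4487.
Total variance with 7 standardized items is 7, so the solution explains 3.4487/7 = 0.4927.

0.4927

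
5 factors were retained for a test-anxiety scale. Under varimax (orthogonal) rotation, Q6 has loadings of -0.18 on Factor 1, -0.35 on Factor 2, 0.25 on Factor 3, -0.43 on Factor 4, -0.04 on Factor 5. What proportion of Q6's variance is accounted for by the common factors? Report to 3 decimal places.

h² = (-0.18)² + (-0.35)² + 0.25² + (-0.43)² + (-0.04)² = 0.0324 + 0.1225 + 0.0625 + 0.1849 + 0.0016 = 0.4039

0.404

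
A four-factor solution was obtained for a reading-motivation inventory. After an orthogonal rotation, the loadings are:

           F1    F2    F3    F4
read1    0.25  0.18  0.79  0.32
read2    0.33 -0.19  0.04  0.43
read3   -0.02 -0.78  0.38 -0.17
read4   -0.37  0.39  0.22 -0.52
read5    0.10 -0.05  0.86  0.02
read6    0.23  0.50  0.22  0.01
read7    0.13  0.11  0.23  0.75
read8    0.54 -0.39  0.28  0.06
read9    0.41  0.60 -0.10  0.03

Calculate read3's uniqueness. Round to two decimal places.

h² = (-0.02)² + (-0.78)² + 0.38² + (-0.17)² = 0.0004 + 0.6084 + 0.1444 + 0.0289 = 0.7821
Uniqueness u² = 1 − h² = 1 − 0.7821 = 0.2179

0.22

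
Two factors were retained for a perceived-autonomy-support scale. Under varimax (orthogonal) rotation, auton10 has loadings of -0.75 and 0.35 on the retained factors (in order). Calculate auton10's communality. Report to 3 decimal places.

0.685

h² = (-0.75)² + 0.35² = 0.5625 + 0.1225 = 0.6850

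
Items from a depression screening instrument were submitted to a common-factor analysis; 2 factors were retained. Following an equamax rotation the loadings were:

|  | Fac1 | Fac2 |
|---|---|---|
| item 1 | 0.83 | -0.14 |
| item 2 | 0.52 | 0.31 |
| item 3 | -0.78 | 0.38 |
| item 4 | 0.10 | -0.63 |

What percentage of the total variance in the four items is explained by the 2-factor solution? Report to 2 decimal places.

55.87%

SS loadings by factor: 1.5777, 0.6570; total = 2.2347.
Total variance with 4 standardized items is 4, so the solution explains 2.2347/4 = 0.5587 = 55.87%.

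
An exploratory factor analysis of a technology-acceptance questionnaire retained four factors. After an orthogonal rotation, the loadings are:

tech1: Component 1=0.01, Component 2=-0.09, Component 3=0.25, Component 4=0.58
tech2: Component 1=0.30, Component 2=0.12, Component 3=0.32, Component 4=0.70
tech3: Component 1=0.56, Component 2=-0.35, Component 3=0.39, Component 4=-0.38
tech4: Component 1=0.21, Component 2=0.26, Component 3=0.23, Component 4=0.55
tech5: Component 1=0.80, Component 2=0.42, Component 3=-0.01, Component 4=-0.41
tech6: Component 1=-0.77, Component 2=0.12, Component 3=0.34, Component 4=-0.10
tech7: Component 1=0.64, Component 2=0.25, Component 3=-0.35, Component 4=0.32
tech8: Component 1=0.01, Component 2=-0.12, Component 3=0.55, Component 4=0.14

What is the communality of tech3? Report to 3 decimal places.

0.733

h² = 0.56² + (-0.35)² + 0.39² + (-0.38)² = 0.3136 + 0.1225 + 0.1521 + 0.1444 = 0.7326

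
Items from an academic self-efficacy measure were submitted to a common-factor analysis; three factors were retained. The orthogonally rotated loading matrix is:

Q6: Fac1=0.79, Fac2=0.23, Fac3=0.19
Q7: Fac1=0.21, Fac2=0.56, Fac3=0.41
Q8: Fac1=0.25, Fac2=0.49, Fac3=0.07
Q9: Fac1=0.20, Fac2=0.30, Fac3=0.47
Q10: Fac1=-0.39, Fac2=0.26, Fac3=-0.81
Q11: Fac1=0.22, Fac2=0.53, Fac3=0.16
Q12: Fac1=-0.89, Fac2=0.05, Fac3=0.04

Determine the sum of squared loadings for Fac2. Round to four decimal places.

1.0476

SS loadings for Fac2 = 0.23² + 0.56² + 0.49² + 0.30² + 0.26² + 0.53² + 0.05² = 0.0529 + 0.3136 + 0.2401 + 0.0900 + 0.0676 + 0.2809 + 0.0025 = 1.0476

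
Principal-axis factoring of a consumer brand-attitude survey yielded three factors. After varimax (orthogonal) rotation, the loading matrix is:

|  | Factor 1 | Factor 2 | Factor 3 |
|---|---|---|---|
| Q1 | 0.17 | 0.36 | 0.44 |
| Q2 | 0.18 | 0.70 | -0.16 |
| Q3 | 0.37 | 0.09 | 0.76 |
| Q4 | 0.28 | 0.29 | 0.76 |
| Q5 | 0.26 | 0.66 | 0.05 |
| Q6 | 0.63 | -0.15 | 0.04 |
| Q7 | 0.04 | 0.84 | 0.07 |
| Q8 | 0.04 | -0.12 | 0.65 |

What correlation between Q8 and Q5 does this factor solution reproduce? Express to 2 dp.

r̂ = Σ λ_i·λ_j across factors = (0.04)(0.26) + (-0.12)(0.66) + (0.65)(0.05)
  = +0.0104 -0.0792 +0.0325 = -0.0363

-0.04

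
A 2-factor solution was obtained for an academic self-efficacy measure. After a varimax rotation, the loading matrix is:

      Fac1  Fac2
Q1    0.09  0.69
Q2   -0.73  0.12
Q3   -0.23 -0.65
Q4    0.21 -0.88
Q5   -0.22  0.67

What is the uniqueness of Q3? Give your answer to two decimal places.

h² = (-0.23)² + (-0.65)² = 0.0529 + 0.4225 = 0.4754
Uniqueness u² = 1 − h² = 1 − 0.4754 = 0.5246

0.52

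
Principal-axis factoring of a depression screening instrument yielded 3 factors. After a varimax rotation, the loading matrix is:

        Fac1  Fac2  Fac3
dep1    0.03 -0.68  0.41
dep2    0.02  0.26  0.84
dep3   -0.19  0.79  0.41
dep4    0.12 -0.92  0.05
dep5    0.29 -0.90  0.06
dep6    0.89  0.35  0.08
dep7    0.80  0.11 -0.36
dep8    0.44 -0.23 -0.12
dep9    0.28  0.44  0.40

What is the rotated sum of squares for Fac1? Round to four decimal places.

SS loadings for Fac1 = 0.03² + 0.02² + (-0.19)² + 0.12² + 0.29² + 0.89² + 0.80² + 0.44² + 0.28² = 0.0009 + 0.0004 + 0.0361 + 0.0144 + 0.0841 + 0.7921 + 0.6400 + 0.1936 + 0.0784 = 1.8400

1.8400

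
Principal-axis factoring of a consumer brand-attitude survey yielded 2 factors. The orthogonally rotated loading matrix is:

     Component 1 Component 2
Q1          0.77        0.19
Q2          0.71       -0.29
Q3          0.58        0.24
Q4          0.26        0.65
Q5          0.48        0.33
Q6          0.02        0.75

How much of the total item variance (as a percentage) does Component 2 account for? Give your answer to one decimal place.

SS loadings for Component 2 = 0.19² + (-0.29)² + 0.24² + 0.65² + 0.33² + 0.75² = 1.2717
With 6 standardized items, total variance = 6. Proportion = 1.2717/6 = 0.2119 → 21.20%.

21.2%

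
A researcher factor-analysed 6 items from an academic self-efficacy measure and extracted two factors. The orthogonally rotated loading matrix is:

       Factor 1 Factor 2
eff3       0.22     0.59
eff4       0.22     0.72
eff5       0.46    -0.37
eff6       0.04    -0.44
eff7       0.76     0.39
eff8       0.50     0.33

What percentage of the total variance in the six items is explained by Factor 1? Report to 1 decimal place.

SS loadings for Factor 1 = 0.22² + 0.22² + 0.46² + 0.04² + 0.76² + 0.50² = 1.1376
With 6 standardized items, total variance = 6. Proportion = 1.1376/6 = 0.1896 → 18.96%.

19.0%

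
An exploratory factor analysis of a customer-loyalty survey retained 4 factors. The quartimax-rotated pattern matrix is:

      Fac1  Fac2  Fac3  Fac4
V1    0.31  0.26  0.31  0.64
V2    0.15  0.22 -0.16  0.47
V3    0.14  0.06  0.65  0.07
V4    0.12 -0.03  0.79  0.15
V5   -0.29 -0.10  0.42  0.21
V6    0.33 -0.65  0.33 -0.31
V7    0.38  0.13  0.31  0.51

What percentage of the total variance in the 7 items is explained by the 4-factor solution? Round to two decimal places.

Communalities: 0.6694, 0.3174, 0.4506, 0.6619, 0.3146, 0.7364, 0.5175; Σh² = 3.6678.
Total variance with 7 standardized items is 7, so the solution explains 3.6678/7 = 0.5240 = 52.40%.

52.40%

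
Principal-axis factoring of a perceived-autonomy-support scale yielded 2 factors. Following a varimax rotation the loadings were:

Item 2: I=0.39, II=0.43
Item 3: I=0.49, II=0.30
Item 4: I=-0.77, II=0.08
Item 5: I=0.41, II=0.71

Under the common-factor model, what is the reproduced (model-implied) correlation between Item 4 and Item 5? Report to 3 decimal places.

-0.259

r̂ = Σ λ_i·λ_j across factors = (-0.77)(0.41) + (0.08)(0.71)
  = -0.3157 +0.0568 = -0.2589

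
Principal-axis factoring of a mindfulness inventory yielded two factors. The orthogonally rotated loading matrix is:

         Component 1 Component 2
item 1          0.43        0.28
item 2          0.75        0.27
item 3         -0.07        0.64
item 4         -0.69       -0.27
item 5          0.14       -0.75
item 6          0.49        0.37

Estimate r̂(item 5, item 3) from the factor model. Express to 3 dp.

-0.490

r̂ = Σ λ_i·λ_j across factors = (0.14)(-0.07) + (-0.75)(0.64)
  = -0.0098 -0.4800 = -0.4898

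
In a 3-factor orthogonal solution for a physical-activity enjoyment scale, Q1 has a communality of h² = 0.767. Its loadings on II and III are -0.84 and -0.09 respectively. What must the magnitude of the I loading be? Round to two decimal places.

Under orthogonal rotation h² = Σλ², so λ_I² = h² − (0.7137) = 0.767 − 0.7137 = 0.0533.
|λ| = √0.0533 = 0.2309.

0.23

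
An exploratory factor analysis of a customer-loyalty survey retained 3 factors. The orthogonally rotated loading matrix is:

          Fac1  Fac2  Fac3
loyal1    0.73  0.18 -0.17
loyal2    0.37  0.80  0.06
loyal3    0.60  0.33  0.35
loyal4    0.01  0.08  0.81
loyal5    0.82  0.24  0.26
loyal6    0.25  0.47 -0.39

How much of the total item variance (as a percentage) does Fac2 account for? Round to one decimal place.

17.8%

SS loadings for Fac2 = 0.18² + 0.80² + 0.33² + 0.08² + 0.24² + 0.47² = 1.0662
With 6 standardized items, total variance = 6. Proportion = 1.0662/6 = 0.1777 → 17.77%.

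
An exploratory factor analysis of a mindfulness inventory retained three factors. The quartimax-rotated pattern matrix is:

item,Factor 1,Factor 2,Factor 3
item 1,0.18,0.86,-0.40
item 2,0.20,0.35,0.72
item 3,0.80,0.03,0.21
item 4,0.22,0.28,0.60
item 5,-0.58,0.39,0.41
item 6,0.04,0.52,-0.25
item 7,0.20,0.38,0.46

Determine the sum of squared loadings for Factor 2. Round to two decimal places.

1.51

SS loadings for Factor 2 = 0.86² + 0.35² + 0.03² + 0.28² + 0.39² + 0.52² + 0.38² = 0.7396 + 0.1225 + 0.0009 + 0.0784 + 0.1521 + 0.2704 + 0.1444 = 1.5083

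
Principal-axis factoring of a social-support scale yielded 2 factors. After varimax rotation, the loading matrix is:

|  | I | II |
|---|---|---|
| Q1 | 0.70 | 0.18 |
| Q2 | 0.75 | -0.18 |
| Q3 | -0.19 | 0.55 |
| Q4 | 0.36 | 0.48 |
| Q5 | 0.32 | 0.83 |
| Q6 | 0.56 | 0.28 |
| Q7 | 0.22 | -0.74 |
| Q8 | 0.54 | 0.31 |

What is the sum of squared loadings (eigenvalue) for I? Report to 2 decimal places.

SS loadings for I = 0.70² + 0.75² + (-0.19)² + 0.36² + 0.32² + 0.56² + 0.22² + 0.54² = 0.4900 + 0.5625 + 0.0361 + 0.1296 + 0.1024 + 0.3136 + 0.0484 + 0.2916 = 1.9742

1.97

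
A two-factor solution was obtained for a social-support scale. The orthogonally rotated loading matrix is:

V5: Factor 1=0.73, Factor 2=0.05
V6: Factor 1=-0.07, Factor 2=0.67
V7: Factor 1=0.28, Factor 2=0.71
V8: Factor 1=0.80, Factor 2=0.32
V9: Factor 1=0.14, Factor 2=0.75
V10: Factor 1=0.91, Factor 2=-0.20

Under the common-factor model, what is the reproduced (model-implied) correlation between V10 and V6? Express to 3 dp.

-0.198

r̂ = Σ λ_i·λ_j across factors = (0.91)(-0.07) + (-0.20)(0.67)
  = -0.0637 -0.1340 = -0.1977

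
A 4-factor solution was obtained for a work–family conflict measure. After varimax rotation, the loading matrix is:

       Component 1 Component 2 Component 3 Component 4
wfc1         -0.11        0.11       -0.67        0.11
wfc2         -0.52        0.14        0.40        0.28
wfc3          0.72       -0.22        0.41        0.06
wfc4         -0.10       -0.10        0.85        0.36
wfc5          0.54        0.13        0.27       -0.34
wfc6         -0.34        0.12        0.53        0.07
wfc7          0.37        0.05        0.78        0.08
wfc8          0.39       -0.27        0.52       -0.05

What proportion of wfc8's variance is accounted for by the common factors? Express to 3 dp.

0.498

h² = 0.39² + (-0.27)² + 0.52² + (-0.05)² = 0.1521 + 0.0729 + 0.2704 + 0.0025 = 0.4979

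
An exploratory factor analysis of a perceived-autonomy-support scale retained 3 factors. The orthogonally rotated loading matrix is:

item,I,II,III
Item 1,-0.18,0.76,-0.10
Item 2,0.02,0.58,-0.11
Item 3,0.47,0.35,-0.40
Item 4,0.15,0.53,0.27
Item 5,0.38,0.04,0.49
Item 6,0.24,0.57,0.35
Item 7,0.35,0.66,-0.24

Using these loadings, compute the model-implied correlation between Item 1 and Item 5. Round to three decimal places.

-0.087

r̂ = Σ λ_i·λ_j across factors = (-0.18)(0.38) + (0.76)(0.04) + (-0.10)(0.49)
  = -0.0684 +0.0304 -0.0490 = -0.0870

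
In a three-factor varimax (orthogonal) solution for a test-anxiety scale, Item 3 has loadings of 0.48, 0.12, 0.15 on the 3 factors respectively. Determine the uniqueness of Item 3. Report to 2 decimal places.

0.73

h² = 0.48² + 0.12² + 0.15² = 0.2304 + 0.0144 + 0.0225 = 0.2673
Uniqueness u² = 1 − h² = 1 − 0.2673 = 0.7327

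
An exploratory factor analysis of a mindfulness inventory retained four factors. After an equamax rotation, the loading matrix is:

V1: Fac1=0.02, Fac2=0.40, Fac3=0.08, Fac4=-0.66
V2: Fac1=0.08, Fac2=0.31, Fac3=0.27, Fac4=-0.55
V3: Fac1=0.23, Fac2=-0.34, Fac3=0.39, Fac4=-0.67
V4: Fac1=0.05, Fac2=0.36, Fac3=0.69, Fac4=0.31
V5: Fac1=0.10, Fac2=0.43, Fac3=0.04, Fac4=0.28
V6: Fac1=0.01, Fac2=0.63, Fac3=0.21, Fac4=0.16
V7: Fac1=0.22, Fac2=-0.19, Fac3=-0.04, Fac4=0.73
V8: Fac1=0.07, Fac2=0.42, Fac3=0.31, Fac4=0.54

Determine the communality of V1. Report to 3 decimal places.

h² = 0.02² + 0.40² + 0.08² + (-0.66)² = 0.0004 + 0.1600 + 0.0064 + 0.4356 = 0.6024

0.602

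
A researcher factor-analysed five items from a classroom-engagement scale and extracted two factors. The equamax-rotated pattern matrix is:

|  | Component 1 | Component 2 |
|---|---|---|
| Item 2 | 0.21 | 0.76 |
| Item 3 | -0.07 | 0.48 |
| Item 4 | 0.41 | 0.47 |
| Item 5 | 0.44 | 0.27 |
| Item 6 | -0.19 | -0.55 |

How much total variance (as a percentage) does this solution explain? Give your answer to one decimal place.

SS loadings by factor: 0.4468, 1.4043; total = 1.8511.
Total variance with 5 standardized items is 5, so the solution explains 1.8511/5 = 0.3702 = 37.02%.

37.0%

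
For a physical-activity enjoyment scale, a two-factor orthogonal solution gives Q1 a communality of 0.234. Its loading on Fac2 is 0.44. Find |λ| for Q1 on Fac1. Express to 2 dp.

0.20

Under orthogonal rotation h² = Σλ², so λ_Fac1² = h² − (0.1936) = 0.234 − 0.1936 = 0.0404.
|λ| = √0.0404 = 0.2010.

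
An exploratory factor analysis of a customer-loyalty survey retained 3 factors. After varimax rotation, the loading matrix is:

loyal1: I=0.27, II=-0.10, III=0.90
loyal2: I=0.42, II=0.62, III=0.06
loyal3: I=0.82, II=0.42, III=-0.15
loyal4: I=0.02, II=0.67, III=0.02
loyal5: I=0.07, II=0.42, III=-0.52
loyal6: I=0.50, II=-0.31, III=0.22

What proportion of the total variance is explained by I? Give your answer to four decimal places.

0.1962

SS loadings for I = 0.27² + 0.42² + 0.82² + 0.02² + 0.07² + 0.50² = 1.1770
Proportion of variance = 1.1770 / 6 = 0.1962.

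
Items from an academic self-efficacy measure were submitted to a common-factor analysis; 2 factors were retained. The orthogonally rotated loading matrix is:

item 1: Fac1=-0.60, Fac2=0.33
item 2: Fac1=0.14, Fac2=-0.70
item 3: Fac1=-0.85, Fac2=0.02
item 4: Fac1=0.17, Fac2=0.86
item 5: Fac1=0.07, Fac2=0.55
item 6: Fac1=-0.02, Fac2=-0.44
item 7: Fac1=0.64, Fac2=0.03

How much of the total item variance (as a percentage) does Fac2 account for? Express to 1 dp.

26.2%

SS loadings for Fac2 = 0.33² + (-0.70)² + 0.02² + 0.86² + 0.55² + (-0.44)² + 0.03² = 1.8359
With 7 standardized items, total variance = 7. Proportion = 1.8359/7 = 0.2623 → 26.23%.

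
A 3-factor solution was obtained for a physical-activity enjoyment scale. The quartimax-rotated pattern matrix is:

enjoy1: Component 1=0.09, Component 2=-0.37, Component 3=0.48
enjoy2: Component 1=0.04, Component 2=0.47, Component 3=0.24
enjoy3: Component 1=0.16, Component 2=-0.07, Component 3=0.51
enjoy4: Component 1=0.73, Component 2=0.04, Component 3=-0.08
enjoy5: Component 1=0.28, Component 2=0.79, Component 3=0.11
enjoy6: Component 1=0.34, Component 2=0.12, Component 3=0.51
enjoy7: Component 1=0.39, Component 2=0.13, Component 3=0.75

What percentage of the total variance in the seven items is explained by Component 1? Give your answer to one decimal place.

13.1%

SS loadings for Component 1 = 0.09² + 0.04² + 0.16² + 0.73² + 0.28² + 0.34² + 0.39² = 0.9143
With 7 standardized items, total variance = 7. Proportion = 0.9143/7 = 0.1306 → 13.06%.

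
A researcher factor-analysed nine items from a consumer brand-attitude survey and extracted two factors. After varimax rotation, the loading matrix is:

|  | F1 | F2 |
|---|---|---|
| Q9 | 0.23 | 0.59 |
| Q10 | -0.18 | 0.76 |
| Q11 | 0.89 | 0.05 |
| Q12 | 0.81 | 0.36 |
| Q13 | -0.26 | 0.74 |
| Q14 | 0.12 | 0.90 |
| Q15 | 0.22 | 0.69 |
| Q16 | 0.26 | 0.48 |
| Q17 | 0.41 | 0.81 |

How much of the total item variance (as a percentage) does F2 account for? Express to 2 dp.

41.98%

SS loadings for F2 = 0.59² + 0.76² + 0.05² + 0.36² + 0.74² + 0.90² + 0.69² + 0.48² + 0.81² = 3.7780
With 9 standardized items, total variance = 9. Proportion = 3.7780/9 = 0.4198 → 41.98%.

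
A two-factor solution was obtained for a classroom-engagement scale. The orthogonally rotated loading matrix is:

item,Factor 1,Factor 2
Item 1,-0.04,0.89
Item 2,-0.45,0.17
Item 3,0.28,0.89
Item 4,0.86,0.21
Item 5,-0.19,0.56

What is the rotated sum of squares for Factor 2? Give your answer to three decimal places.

SS loadings for Factor 2 = 0.89² + 0.17² + 0.89² + 0.21² + 0.56² = 0.7921 + 0.0289 + 0.7921 + 0.0441 + 0.3136 = 1.9708

1.971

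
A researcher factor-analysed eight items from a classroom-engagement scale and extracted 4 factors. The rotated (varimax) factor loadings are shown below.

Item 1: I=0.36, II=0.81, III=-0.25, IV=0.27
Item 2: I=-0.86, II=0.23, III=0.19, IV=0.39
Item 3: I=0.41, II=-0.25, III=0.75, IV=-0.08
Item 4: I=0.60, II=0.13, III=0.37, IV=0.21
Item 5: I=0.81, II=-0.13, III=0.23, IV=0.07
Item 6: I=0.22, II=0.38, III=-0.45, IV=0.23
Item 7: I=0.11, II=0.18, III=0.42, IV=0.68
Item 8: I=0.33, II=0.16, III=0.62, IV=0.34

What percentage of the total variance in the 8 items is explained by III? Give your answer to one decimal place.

20.2%

SS loadings for III = (-0.25)² + 0.19² + 0.75² + 0.37² + 0.23² + (-0.45)² + 0.42² + 0.62² = 1.6142
With 8 standardized items, total variance = 8. Proportion = 1.6142/8 = 0.2018 → 20.18%.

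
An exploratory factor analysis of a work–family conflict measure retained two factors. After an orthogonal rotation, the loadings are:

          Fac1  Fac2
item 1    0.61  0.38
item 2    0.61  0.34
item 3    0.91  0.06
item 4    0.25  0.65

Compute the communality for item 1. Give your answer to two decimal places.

h² = 0.61² + 0.38² = 0.3721 + 0.1444 = 0.5165

0.52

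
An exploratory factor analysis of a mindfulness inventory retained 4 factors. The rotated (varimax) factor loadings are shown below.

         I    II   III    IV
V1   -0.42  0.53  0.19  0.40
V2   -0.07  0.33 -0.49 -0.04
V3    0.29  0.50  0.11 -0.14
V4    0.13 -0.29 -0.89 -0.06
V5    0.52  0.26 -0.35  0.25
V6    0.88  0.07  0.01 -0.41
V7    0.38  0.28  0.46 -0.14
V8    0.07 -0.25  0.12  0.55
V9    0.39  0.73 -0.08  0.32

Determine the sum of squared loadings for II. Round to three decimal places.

1.470

SS loadings for II = 0.53² + 0.33² + 0.50² + (-0.29)² + 0.26² + 0.07² + 0.28² + (-0.25)² + 0.73² = 0.2809 + 0.1089 + 0.2500 + 0.0841 + 0.0676 + 0.0049 + 0.0784 + 0.0625 + 0.5329 = 1.4702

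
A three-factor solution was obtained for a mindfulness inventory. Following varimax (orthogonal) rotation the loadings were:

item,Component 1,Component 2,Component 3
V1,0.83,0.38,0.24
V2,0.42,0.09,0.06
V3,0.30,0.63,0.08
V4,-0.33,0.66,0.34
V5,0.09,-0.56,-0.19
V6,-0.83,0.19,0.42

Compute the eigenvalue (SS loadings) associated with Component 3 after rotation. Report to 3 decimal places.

0.396

SS loadings for Component 3 = 0.24² + 0.06² + 0.08² + 0.34² + (-0.19)² + 0.42² = 0.0576 + 0.0036 + 0.0064 + 0.1156 + 0.0361 + 0.1764 = 0.3957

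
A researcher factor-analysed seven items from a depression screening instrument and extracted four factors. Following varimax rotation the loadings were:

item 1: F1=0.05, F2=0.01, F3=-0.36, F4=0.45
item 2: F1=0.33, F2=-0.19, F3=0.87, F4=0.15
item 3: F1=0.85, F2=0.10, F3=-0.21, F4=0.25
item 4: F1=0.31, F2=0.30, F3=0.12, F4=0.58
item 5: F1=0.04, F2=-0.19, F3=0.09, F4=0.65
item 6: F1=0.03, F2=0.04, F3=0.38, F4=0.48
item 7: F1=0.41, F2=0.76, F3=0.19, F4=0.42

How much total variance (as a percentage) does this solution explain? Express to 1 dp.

63.4%

SS loadings by factor: 1.1006, 0.7515, 1.1336, 1.4532; total = 4.4389.
Total variance with 7 standardized items is 7, so the solution explains 4.4389/7 = 0.6341 = 63.41%.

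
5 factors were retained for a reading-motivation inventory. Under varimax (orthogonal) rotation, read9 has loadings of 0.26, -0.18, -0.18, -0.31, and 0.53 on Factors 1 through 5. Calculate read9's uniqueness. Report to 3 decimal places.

0.491

h² = 0.26² + (-0.18)² + (-0.18)² + (-0.31)² + 0.53² = 0.0676 + 0.0324 + 0.0324 + 0.0961 + 0.2809 = 0.5094
Uniqueness u² = 1 − h² = 1 − 0.5094 = 0.4906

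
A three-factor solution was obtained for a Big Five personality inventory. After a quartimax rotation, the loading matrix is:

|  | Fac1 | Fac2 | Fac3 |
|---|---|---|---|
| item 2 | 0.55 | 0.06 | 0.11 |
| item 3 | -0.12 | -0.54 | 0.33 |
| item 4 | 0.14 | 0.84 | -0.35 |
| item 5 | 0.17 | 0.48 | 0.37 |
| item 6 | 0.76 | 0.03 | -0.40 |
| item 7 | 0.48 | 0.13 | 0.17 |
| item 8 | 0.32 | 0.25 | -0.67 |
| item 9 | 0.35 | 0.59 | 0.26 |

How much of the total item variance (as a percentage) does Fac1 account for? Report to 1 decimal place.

17.5%

SS loadings for Fac1 = 0.55² + (-0.12)² + 0.14² + 0.17² + 0.76² + 0.48² + 0.32² + 0.35² = 1.3983
With 8 standardized items, total variance = 8. Proportion = 1.3983/8 = 0.1748 → 17.48%.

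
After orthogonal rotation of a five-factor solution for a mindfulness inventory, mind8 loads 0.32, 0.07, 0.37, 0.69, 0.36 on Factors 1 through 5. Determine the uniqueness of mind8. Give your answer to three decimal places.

0.150

h² = 0.32² + 0.07² + 0.37² + 0.69² + 0.36² = 0.1024 + 0.0049 + 0.1369 + 0.4761 + 0.1296 = 0.8499
Uniqueness u² = 1 − h² = 1 − 0.8499 = 0.1501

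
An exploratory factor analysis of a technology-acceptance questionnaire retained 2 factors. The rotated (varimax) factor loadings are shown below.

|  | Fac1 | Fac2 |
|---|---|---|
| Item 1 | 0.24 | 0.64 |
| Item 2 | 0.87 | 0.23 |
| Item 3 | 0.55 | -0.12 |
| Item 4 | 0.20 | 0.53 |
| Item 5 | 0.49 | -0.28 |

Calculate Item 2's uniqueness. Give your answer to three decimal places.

h² = 0.87² + 0.23² = 0.7569 + 0.0529 = 0.8098
Uniqueness u² = 1 − h² = 1 − 0.8098 = 0.1902

0.190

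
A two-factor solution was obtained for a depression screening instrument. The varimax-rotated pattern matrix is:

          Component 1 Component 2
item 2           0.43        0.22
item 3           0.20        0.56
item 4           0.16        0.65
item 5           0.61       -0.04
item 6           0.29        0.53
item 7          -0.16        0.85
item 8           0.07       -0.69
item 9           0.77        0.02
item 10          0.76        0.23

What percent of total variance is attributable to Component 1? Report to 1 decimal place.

21.2%

SS loadings for Component 1 = 0.43² + 0.20² + 0.16² + 0.61² + 0.29² + (-0.16)² + 0.07² + 0.77² + 0.76² = 1.9077
With 9 standardized items, total variance = 9. Proportion = 1.9077/9 = 0.2120 → 21.20%.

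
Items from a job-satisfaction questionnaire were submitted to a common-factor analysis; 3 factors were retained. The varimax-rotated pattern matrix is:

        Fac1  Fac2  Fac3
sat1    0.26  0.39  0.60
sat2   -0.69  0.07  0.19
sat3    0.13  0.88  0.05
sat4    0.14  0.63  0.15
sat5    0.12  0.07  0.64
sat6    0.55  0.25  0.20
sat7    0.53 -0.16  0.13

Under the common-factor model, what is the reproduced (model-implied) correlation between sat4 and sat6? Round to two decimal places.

0.26

r̂ = Σ λ_i·λ_j across factors = (0.14)(0.55) + (0.63)(0.25) + (0.15)(0.20)
  = +0.0770 +0.1575 +0.0300 = 0.2645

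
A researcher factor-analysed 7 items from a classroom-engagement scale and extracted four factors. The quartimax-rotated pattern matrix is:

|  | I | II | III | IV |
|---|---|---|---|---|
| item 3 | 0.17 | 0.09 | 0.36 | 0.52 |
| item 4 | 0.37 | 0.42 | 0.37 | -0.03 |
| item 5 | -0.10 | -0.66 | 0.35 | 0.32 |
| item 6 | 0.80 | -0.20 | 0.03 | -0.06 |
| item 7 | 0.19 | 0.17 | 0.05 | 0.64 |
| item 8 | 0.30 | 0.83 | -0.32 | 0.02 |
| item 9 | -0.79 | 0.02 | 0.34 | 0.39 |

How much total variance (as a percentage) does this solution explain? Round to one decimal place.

Communalities: 0.4370, 0.4511, 0.6705, 0.6845, 0.4771, 0.8817, 0.8922; Σh² = 4.4941.
Total variance with 7 standardized items is 7, so the solution explains 4.4941/7 = 0.6420 = 64.20%.

64.2%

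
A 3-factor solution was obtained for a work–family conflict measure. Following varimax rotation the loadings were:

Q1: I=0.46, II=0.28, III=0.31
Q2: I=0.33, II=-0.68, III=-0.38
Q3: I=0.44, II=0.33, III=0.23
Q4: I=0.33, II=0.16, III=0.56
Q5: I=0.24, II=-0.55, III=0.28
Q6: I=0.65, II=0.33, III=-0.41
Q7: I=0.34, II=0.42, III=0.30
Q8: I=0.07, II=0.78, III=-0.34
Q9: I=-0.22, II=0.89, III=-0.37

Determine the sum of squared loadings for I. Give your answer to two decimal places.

SS loadings for I = 0.46² + 0.33² + 0.44² + 0.33² + 0.24² + 0.65² + 0.34² + 0.07² + (-0.22)² = 0.2116 + 0.1089 + 0.1936 + 0.1089 + 0.0576 + 0.4225 + 0.1156 + 0.0049 + 0.0484 = 1.2720

1.27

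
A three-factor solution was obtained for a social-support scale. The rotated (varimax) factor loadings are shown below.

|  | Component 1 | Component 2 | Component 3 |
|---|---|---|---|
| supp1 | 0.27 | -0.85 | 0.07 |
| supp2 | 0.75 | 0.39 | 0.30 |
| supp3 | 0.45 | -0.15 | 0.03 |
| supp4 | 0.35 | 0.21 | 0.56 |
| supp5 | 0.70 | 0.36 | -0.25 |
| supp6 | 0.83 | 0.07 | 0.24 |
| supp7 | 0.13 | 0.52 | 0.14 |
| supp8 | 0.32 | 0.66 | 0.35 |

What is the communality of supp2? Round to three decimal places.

0.805

h² = 0.75² + 0.39² + 0.30² = 0.5625 + 0.1521 + 0.0900 = 0.8046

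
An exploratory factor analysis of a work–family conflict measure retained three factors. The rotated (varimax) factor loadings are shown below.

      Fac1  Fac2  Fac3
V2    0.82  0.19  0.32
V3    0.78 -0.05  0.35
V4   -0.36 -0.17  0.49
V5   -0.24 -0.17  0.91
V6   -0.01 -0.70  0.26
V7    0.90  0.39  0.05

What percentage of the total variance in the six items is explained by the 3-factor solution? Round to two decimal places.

73.00%

Communalities: 0.8109, 0.7334, 0.3986, 0.9146, 0.5577, 0.9646; Σh² = 4.3798.
Total variance with 6 standardized items is 6, so the solution explains 4.3798/6 = 0.7300 = 73.00%.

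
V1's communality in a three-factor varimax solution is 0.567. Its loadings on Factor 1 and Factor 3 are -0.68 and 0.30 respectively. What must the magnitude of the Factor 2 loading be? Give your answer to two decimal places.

0.12

Under orthogonal rotation h² = Σλ², so λ_Factor 2² = h² − (0.5524) = 0.567 − 0.5524 = 0.0146.
|λ| = √0.0146 = 0.1208.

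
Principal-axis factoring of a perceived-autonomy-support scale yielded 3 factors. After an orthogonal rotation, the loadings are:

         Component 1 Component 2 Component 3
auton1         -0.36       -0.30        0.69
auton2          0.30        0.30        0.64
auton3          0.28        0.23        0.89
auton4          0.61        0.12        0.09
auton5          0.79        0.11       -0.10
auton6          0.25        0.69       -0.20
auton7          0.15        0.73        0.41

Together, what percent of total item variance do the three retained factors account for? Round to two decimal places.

Communalities: 0.6957, 0.5896, 0.9234, 0.3946, 0.6462, 0.5786, 0.7235; Σh² = 4.5516.
Total variance with 7 standardized items is 7, so the solution explains 4.5516/7 = 0.6502 = 65.02%.

65.02%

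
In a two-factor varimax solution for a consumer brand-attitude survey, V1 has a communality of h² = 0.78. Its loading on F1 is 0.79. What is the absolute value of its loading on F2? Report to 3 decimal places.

0.395

Under orthogonal rotation h² = Σλ², so λ_F2² = h² − (0.6241) = 0.78 − 0.6241 = 0.1559.
|λ| = √0.1559 = 0.3948.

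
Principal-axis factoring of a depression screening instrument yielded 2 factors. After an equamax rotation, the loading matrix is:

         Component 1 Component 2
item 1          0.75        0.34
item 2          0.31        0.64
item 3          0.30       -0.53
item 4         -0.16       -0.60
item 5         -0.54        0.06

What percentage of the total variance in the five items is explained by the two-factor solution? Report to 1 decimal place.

44.7%

Communalities: 0.6781, 0.5057, 0.3709, 0.3856, 0.2952; Σh² = 2.2355.
Total variance with 5 standardized items is 5, so the solution explains 2.2355/5 = 0.4471 = 44.71%.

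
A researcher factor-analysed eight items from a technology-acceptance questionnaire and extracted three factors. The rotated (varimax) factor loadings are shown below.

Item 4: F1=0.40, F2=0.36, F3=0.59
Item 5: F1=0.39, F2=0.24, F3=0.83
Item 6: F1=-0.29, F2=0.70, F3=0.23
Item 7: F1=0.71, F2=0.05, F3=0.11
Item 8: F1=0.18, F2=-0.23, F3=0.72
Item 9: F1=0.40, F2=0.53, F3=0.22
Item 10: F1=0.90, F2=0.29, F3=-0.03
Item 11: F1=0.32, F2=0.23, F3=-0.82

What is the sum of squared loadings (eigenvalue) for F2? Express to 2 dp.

1.15

SS loadings for F2 = 0.36² + 0.24² + 0.70² + 0.05² + (-0.23)² + 0.53² + 0.29² + 0.23² = 0.1296 + 0.0576 + 0.4900 + 0.0025 + 0.0529 + 0.2809 + 0.0841 + 0.0529 = 1.1505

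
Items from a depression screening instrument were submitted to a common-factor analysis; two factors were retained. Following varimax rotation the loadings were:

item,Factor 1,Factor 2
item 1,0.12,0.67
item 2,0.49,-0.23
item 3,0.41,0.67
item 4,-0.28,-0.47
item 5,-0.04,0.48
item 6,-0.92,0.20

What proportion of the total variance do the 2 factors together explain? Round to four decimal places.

Communalities: 0.4633, 0.2930, 0.6170, 0.2993, 0.2320, 0.8864; Σh² = 2.7910.
Total variance with 6 standardized items is 6, so the solution explains 2.7910/6 = 0.4652.

0.4652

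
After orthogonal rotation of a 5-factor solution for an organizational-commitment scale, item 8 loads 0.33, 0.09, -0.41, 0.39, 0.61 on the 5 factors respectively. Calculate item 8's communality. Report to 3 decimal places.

h² = 0.33² + 0.09² + (-0.41)² + 0.39² + 0.61² = 0.1089 + 0.0081 + 0.1681 + 0.1521 + 0.3721 = 0.8093

0.809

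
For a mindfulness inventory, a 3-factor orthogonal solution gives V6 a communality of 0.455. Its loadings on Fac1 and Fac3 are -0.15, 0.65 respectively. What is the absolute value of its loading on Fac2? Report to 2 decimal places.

0.10

Under orthogonal rotation h² = Σλ², so λ_Fac2² = h² − (0.4450) = 0.455 − 0.4450 = 0.0100.
|λ| = √0.0100 = 0.1000.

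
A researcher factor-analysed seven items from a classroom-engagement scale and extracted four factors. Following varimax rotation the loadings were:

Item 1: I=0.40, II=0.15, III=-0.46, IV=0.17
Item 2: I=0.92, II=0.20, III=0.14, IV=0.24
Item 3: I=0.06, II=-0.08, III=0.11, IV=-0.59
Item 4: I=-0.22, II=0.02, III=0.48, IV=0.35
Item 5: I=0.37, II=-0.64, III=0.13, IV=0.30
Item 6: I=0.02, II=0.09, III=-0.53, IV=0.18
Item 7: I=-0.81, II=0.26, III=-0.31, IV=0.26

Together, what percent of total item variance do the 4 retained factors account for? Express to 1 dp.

Communalities: 0.4230, 0.9636, 0.3702, 0.4017, 0.6534, 0.3218, 0.8874; Σh² = 4.0211.
Total variance with 7 standardized items is 7, so the solution explains 4.0211/7 = 0.5744 = 57.44%.

57.4%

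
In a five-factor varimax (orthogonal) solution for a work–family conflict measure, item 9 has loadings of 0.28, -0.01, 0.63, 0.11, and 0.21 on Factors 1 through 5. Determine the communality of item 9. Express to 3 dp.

h² = 0.28² + (-0.01)² + 0.63² + 0.11² + 0.21² = 0.0784 + 0.0001 + 0.3969 + 0.0121 + 0.0441 = 0.5316

0.532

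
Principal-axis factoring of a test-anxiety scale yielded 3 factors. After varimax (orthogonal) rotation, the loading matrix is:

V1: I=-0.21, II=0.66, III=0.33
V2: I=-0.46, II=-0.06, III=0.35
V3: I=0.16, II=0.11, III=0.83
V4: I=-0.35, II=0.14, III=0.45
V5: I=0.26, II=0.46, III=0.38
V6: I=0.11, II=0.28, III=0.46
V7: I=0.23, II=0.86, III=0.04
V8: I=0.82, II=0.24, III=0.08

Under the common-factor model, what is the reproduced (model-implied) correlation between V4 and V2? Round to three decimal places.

0.310

r̂ = Σ λ_i·λ_j across factors = (-0.35)(-0.46) + (0.14)(-0.06) + (0.45)(0.35)
  = +0.1610 -0.0084 +0.1575 = 0.3101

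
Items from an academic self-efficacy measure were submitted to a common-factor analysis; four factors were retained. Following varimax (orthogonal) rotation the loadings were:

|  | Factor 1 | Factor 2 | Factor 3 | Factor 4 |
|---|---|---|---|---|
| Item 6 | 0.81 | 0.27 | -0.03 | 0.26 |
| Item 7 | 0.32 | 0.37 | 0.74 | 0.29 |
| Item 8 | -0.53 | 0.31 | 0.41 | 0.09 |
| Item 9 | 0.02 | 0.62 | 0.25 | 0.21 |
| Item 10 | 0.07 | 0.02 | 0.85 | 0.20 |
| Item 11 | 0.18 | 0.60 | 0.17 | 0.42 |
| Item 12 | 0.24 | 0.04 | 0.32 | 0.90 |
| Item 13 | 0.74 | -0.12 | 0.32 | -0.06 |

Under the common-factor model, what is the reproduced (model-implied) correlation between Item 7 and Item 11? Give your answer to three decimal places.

0.527

r̂ = Σ λ_i·λ_j across factors = (0.32)(0.18) + (0.37)(0.60) + (0.74)(0.17) + (0.29)(0.42)
  = +0.0576 +0.2220 +0.1258 +0.1218 = 0.5272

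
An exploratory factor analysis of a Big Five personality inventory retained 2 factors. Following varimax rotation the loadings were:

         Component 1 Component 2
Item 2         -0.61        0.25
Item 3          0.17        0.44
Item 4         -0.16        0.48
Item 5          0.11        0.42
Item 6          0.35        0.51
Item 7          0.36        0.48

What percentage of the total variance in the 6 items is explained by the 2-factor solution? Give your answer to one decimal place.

Communalities: 0.4346, 0.2225, 0.2560, 0.1885, 0.3826, 0.3600; Σh² = 1.8442.
Total variance with 6 standardized items is 6, so the solution explains 1.8442/6 = 0.3074 = 30.74%.

30.7%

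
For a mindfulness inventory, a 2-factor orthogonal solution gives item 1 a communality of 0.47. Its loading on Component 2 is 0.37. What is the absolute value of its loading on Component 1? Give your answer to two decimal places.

Under orthogonal rotation h² = Σλ², so λ_Component 1² = h² − (0.1369) = 0.47 − 0.1369 = 0.3331.
|λ| = √0.3331 = 0.5771.

0.58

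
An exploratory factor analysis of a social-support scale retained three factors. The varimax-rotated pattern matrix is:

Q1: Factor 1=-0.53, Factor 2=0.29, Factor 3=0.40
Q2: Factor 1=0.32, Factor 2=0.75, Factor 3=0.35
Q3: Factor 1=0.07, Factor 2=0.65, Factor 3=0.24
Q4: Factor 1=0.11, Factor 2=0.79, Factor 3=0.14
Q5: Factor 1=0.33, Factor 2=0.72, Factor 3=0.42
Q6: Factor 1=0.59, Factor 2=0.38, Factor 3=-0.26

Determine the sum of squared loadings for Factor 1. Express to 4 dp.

SS loadings for Factor 1 = (-0.53)² + 0.32² + 0.07² + 0.11² + 0.33² + 0.59² = 0.2809 + 0.1024 + 0.0049 + 0.0121 + 0.1089 + 0.3481 = 0.8573

0.8573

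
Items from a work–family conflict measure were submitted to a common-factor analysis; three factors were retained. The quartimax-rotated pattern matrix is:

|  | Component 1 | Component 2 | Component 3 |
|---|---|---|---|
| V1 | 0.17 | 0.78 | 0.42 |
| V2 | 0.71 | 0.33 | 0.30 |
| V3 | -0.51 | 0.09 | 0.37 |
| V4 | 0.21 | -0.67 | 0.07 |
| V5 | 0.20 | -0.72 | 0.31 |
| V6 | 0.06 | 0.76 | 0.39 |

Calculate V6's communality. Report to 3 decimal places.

0.733

h² = 0.06² + 0.76² + 0.39² = 0.0036 + 0.5776 + 0.1521 = 0.7333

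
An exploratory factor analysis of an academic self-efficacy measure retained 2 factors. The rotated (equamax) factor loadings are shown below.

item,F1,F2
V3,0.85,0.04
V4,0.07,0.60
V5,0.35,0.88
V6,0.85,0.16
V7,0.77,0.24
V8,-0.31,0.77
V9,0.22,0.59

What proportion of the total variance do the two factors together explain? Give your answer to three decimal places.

0.639

SS loadings by factor: 2.3098, 2.1602; total = 4.4700.
Total variance with 7 standardized items is 7, so the solution explains 4.4700/7 = 0.6386.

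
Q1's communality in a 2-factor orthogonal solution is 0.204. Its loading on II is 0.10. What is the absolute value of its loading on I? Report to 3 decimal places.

Under orthogonal rotation h² = Σλ², so λ_I² = h² − (0.0100) = 0.204 − 0.0100 = 0.1940.
|λ| = √0.1940 = 0.4405.

0.440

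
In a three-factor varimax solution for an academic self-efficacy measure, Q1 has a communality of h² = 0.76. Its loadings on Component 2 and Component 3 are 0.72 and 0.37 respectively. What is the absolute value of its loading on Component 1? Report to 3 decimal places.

0.324

Under orthogonal rotation h² = Σλ², so λ_Component 1² = h² − (0.6553) = 0.76 − 0.6553 = 0.1047.
|λ| = √0.1047 = 0.3236.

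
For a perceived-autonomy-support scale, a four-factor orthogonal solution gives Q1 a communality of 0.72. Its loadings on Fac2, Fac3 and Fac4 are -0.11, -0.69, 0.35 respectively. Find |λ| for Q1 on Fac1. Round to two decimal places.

0.33

Under orthogonal rotation h² = Σλ², so λ_Fac1² = h² − (0.6107) = 0.72 − 0.6107 = 0.1093.
|λ| = √0.1093 = 0.3306.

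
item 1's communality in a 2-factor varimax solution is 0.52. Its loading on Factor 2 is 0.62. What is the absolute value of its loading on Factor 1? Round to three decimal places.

Under orthogonal rotation h² = Σλ², so λ_Factor 1² = h² − (0.3844) = 0.52 − 0.3844 = 0.1356.
|λ| = √0.1356 = 0.3682.

0.368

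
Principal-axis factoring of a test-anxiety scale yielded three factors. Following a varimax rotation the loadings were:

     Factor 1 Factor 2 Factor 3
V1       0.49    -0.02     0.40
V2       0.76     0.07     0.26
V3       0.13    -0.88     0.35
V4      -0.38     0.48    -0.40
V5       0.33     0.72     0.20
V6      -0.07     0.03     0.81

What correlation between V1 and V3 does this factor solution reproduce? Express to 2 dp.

r̂ = Σ λ_i·λ_j across factors = (0.49)(0.13) + (-0.02)(-0.88) + (0.40)(0.35)
  = +0.0637 +0.0176 +0.1400 = 0.2213

0.22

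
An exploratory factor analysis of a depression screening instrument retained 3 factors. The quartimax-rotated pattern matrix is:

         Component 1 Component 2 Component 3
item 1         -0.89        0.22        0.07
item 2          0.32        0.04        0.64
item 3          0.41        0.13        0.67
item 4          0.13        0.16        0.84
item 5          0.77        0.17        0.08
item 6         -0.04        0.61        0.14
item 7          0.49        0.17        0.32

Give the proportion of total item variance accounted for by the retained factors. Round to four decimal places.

SS loadings by factor: 1.9141, 0.5224, 1.6974; total = 4.1339.
Total variance with 7 standardized items is 7, so the solution explains 4.1339/7 = 0.5906.

0.5906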